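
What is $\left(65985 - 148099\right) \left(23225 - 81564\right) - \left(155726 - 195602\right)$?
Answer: $4790488522$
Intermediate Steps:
$\left(65985 - 148099\right) \left(23225 - 81564\right) - \left(155726 - 195602\right) = \left(-82114\right) \left(-58339\right) - -39876 = 4790448646 + 39876 = 4790488522$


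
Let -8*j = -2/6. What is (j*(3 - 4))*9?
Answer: -3/8 ≈ -0.37500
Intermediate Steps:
j = 1/24 (j = -(-1)/(4*6) = -⅛*(-⅓) = 1/24 ≈ 0.041667)
(j*(3 - 4))*9 = ((3 - 4)/24)*9 = ((1/24)*(-1))*9 = -1/24*9 = -3/8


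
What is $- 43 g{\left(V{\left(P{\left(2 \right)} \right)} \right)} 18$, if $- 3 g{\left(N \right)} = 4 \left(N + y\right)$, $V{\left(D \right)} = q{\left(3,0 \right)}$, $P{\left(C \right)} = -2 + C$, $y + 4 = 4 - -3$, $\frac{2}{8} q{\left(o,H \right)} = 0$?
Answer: $3096$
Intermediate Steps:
$q{\left(o,H \right)} = 0$ ($q{\left(o,H \right)} = 4 \cdot 0 = 0$)
$y = 3$ ($y = -4 + \left(4 - -3\right) = -4 + \left(4 + 3\right) = -4 + 7 = 3$)
$V{\left(D \right)} = 0$
$g{\left(N \right)} = -4 - \frac{4 N}{3}$ ($g{\left(N \right)} = - \frac{4 \left(N + 3\right)}{3} = - \frac{4 \left(3 + N\right)}{3} = - \frac{12 + 4 N}{3} = -4 - \frac{4 N}{3}$)
$- 43 g{\left(V{\left(P{\left(2 \right)} \right)} \right)} 18 = - 43 \left(-4 - 0\right) 18 = - 43 \left(-4 + 0\right) 18 = \left(-43\right) \left(-4\right) 18 = 172 \cdot 18 = 3096$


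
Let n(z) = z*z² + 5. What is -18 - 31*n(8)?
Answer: -16045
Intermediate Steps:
n(z) = 5 + z³ (n(z) = z³ + 5 = 5 + z³)
-18 - 31*n(8) = -18 - 31*(5 + 8³) = -18 - 31*(5 + 512) = -18 - 31*517 = -18 - 16027 = -16045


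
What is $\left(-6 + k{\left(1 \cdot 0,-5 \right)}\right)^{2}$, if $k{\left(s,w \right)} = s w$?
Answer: $36$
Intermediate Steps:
$\left(-6 + k{\left(1 \cdot 0,-5 \right)}\right)^{2} = \left(-6 + 1 \cdot 0 \left(-5\right)\right)^{2} = \left(-6 + 0 \left(-5\right)\right)^{2} = \left(-6 + 0\right)^{2} = \left(-6\right)^{2} = 36$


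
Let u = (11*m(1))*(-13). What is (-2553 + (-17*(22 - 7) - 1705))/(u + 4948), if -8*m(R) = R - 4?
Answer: -36104/39155 ≈ -0.92208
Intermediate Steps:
m(R) = 1/2 - R/8 (m(R) = -(R - 4)/8 = -(-4 + R)/8 = 1/2 - R/8)
u = -429/8 (u = (11*(1/2 - 1/8*1))*(-13) = (11*(1/2 - 1/8))*(-13) = (11*(3/8))*(-13) = (33/8)*(-13) = -429/8 ≈ -53.625)
(-2553 + (-17*(22 - 7) - 1705))/(u + 4948) = (-2553 + (-17*(22 - 7) - 1705))/(-429/8 + 4948) = (-2553 + (-17*15 - 1705))/(39155/8) = (-2553 + (-255 - 1705))*(8/39155) = (-2553 - 1960)*(8/39155) = -4513*8/39155 = -36104/39155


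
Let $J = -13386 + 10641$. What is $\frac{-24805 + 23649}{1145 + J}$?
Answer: $\frac{289}{400} \approx 0.7225$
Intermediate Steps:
$J = -2745$
$\frac{-24805 + 23649}{1145 + J} = \frac{-24805 + 23649}{1145 - 2745} = - \frac{1156}{-1600} = \left(-1156\right) \left(- \frac{1}{1600}\right) = \frac{289}{400}$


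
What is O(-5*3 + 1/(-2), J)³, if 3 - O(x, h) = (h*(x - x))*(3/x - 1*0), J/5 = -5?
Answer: 27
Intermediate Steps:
J = -25 (J = 5*(-5) = -25)
O(x, h) = 3 (O(x, h) = 3 - h*(x - x)*(3/x - 1*0) = 3 - h*0*(3/x + 0) = 3 - 0*3/x = 3 - 1*0 = 3 + 0 = 3)
O(-5*3 + 1/(-2), J)³ = 3³ = 27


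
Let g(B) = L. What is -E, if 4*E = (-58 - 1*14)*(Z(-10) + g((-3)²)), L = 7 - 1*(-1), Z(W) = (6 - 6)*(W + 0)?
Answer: 144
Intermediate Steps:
Z(W) = 0 (Z(W) = 0*W = 0)
L = 8 (L = 7 + 1 = 8)
g(B) = 8
E = -144 (E = ((-58 - 1*14)*(0 + 8))/4 = ((-58 - 14)*8)/4 = (-72*8)/4 = (¼)*(-576) = -144)
-E = -1*(-144) = 144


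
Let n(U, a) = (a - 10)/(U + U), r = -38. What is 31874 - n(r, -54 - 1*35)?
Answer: 2422325/76 ≈ 31873.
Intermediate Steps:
n(U, a) = (-10 + a)/(2*U) (n(U, a) = (-10 + a)/((2*U)) = (-10 + a)*(1/(2*U)) = (-10 + a)/(2*U))
31874 - n(r, -54 - 1*35) = 31874 - (-10 + (-54 - 1*35))/(2*(-38)) = 31874 - (-1)*(-10 + (-54 - 35))/(2*38) = 31874 - (-1)*(-10 - 89)/(2*38) = 31874 - (-1)*(-99)/(2*38) = 31874 - 1*99/76 = 31874 - 99/76 = 2422325/76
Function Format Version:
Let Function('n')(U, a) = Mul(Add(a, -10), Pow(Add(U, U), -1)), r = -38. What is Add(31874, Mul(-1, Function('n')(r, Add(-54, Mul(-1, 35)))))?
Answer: Rational(2422325, 76) ≈ 31873.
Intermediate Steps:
Function('n')(U, a) = Mul(Rational(1, 2), Pow(U, -1), Add(-10, a)) (Function('n')(U, a) = Mul(Add(-10, a), Pow(Mul(2, U), -1)) = Mul(Add(-10, a), Mul(Rational(1, 2), Pow(U, -1))) = Mul(Rational(1, 2), Pow(U, -1), Add(-10, a)))
Add(31874, Mul(-1, Function('n')(r, Add(-54, Mul(-1, 35))))) = Add(31874, Mul(-1, Mul(Rational(1, 2), Pow(-38, -1), Add(-10, Add(-54, Mul(-1, 35)))))) = Add(31874, Mul(-1, Mul(Rational(1, 2), Rational(-1, 38), Add(-10, Add(-54, -35))))) = Add(31874, Mul(-1, Mul(Rational(1, 2), Rational(-1, 38), Add(-10, -89)))) = Add(31874, Mul(-1, Mul(Rational(1, 2), Rational(-1, 38), -99))) = Add(31874, Mul(-1, Rational(99, 76))) = Add(31874, Rational(-99, 76)) = Rational(2422325, 76)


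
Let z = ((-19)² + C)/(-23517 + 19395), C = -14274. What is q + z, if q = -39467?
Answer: -162669061/4122 ≈ -39464.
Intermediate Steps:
z = 13913/4122 (z = ((-19)² - 14274)/(-23517 + 19395) = (361 - 14274)/(-4122) = -13913*(-1/4122) = 13913/4122 ≈ 3.3753)
q + z = -39467 + 13913/4122 = -162669061/4122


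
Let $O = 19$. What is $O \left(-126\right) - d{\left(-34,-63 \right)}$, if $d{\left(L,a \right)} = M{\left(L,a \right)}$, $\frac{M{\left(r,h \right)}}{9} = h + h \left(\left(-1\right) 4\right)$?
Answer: $-4095$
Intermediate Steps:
$M{\left(r,h \right)} = - 27 h$ ($M{\left(r,h \right)} = 9 \left(h + h \left(\left(-1\right) 4\right)\right) = 9 \left(h + h \left(-4\right)\right) = 9 \left(h - 4 h\right) = 9 \left(- 3 h\right) = - 27 h$)
$d{\left(L,a \right)} = - 27 a$
$O \left(-126\right) - d{\left(-34,-63 \right)} = 19 \left(-126\right) - \left(-27\right) \left(-63\right) = -2394 - 1701 = -4095$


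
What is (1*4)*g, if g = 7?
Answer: 28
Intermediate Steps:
(1*4)*g = (1*4)*7 = 4*7 = 28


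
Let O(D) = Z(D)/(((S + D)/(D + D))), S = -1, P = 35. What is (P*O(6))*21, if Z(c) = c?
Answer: 10584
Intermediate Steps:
O(D) = 2*D²/(-1 + D) (O(D) = D/(((-1 + D)/(D + D))) = D/(((-1 + D)/((2*D)))) = D/(((-1 + D)*(1/(2*D)))) = D/(((-1 + D)/(2*D))) = D*(2*D/(-1 + D)) = 2*D²/(-1 + D))
(P*O(6))*21 = (35*(2*6²/(-1 + 6)))*21 = (35*(2*36/5))*21 = (35*(2*36*(⅕)))*21 = (35*(72/5))*21 = 504*21 = 10584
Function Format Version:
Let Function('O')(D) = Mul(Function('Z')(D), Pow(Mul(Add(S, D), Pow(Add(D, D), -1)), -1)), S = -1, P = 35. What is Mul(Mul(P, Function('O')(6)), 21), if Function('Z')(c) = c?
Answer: 10584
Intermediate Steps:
Function('O')(D) = Mul(2, Pow(D, 2), Pow(Add(-1, D), -1)) (Function('O')(D) = Mul(D, Pow(Mul(Add(-1, D), Pow(Add(D, D), -1)), -1)) = Mul(D, Pow(Mul(Add(-1, D), Pow(Mul(2, D), -1)), -1)) = Mul(D, Pow(Mul(Add(-1, D), Mul(Rational(1, 2), Pow(D, -1))), -1)) = Mul(D, Pow(Mul(Rational(1, 2), Pow(D, -1), Add(-1, D)), -1)) = Mul(D, Mul(2, D, Pow(Add(-1, D), -1))) = Mul(2, Pow(D, 2), Pow(Add(-1, D), -1)))
Mul(Mul(P, Function('O')(6)), 21) = Mul(Mul(35, Mul(2, Pow(6, 2), Pow(Add(-1, 6), -1))), 21) = Mul(Mul(35, Mul(2, 36, Pow(5, -1))), 21) = Mul(Mul(35, Mul(2, 36, Rational(1, 5))), 21) = Mul(Mul(35, Rational(72, 5)), 21) = Mul(504, 21) = 10584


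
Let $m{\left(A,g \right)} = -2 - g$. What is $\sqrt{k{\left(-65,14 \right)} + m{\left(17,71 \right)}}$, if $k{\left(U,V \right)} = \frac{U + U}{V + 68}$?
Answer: $\frac{i \sqrt{125378}}{41} \approx 8.6363 i$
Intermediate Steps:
$k{\left(U,V \right)} = \frac{2 U}{68 + V}$
$\sqrt{k{\left(-65,14 \right)} + m{\left(17,71 \right)}} = \sqrt{2 \left(-65\right) \frac{1}{68 + 14} - 73} = \sqrt{2 \left(-65\right) \frac{1}{82} - 73} = \sqrt{- \frac{65}{41} - 73} = \sqrt{- \frac{3058}{41}} = \frac{i \sqrt{125378}}{41}$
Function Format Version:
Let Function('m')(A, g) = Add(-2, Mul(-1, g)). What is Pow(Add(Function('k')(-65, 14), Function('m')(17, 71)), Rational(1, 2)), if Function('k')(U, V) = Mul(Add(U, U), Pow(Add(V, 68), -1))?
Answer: Mul(Rational(1, 41), I, Pow(125378, Rational(1, 2))) ≈ Mul(8.6363, I)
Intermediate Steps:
Function('k')(U, V) = Mul(2, U, Pow(Add(68, V), -1)) (Function('k')(U, V) = Mul(Mul(2, U), Pow(Add(68, V), -1)) = Mul(2, U, Pow(Add(68, V), -1)))
Pow(Add(Function('k')(-65, 14), Function('m')(17, 71)), Rational(1, 2)) = Pow(Add(Mul(2, -65, Pow(Add(68, 14), -1)), Add(-2, Mul(-1, 71))), Rational(1, 2)) = Pow(Add(Mul(2, -65, Pow(82, -1)), Add(-2, -71)), Rational(1, 2)) = Pow(Add(Mul(2, -65, Rational(1, 82)), -73), Rational(1, 2)) = Pow(Add(Rational(-65, 41), -73), Rational(1, 2)) = Pow(Rational(-3058, 41), Rational(1, 2)) = Mul(Rational(1, 41), I, Pow(125378, Rational(1, 2)))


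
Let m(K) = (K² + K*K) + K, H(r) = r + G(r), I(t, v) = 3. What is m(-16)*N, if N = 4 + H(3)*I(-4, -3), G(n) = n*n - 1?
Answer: 18352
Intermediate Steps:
G(n) = -1 + n² (G(n) = n² - 1 = -1 + n²)
H(r) = -1 + r + r² (H(r) = r + (-1 + r²) = -1 + r + r²)
m(K) = K + 2*K² (m(K) = (K² + K²) + K = 2*K² + K = K + 2*K²)
N = 37 (N = 4 + (-1 + 3 + 3²)*3 = 4 + (-1 + 3 + 9)*3 = 4 + 11*3 = 4 + 33 = 37)
m(-16)*N = -16*(1 + 2*(-16))*37 = -16*(1 - 32)*37 = -16*(-31)*37 = 496*37 = 18352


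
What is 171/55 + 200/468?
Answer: 22757/6435 ≈ 3.5364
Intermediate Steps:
171/55 + 200/468 = 171*(1/55) + 200*(1/468) = 171/55 + 50/117 = 22757/6435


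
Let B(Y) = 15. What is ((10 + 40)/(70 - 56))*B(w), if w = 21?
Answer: 375/7 ≈ 53.571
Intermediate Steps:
((10 + 40)/(70 - 56))*B(w) = ((10 + 40)/(70 - 56))*15 = (50/14)*15 = (50*(1/14))*15 = (25/7)*15 = 375/7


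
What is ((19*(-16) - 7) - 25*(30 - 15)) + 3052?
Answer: 2366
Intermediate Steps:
((19*(-16) - 7) - 25*(30 - 15)) + 3052 = ((-304 - 7) - 25*15) + 3052 = (-311 - 375) + 3052 = -686 + 3052 = 2366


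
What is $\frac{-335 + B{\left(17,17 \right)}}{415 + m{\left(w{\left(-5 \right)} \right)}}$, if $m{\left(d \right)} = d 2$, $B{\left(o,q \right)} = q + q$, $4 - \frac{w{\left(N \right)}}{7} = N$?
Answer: $- \frac{301}{541} \approx -0.55638$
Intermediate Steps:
$w{\left(N \right)} = 28 - 7 N$
$B{\left(o,q \right)} = 2 q$
$m{\left(d \right)} = 2 d$
$\frac{-335 + B{\left(17,17 \right)}}{415 + m{\left(w{\left(-5 \right)} \right)}} = \frac{-335 + 2 \cdot 17}{415 + 2 \left(28 - -35\right)} = \frac{-335 + 34}{415 + 2 \left(28 + 35\right)} = - \frac{301}{415 + 2 \cdot 63} = - \frac{301}{415 + 126} = - \frac{301}{541}$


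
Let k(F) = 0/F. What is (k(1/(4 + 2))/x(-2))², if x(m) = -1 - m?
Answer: 0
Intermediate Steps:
k(F) = 0
(k(1/(4 + 2))/x(-2))² = (0/(-1 - 1*(-2)))² = (0/(-1 + 2))² = (0/1)² = (0*1)² = 0² = 0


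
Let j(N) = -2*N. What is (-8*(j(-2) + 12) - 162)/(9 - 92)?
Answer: 290/83 ≈ 3.4940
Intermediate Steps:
(-8*(j(-2) + 12) - 162)/(9 - 92) = (-8*(-2*(-2) + 12) - 162)/(9 - 92) = (-8*(4 + 12) - 162)/(-83) = (-8*16 - 162)*(-1/83) = (-128 - 162)*(-1/83) = -290*(-1/83) = 290/83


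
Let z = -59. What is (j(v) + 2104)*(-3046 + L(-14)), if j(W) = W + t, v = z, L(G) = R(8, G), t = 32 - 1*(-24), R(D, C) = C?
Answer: -6429060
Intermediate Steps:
t = 56 (t = 32 + 24 = 56)
L(G) = G
v = -59
j(W) = 56 + W (j(W) = W + 56 = 56 + W)
(j(v) + 2104)*(-3046 + L(-14)) = ((56 - 59) + 2104)*(-3046 - 14) = (-3 + 2104)*(-3060) = 2101*(-3060) = -6429060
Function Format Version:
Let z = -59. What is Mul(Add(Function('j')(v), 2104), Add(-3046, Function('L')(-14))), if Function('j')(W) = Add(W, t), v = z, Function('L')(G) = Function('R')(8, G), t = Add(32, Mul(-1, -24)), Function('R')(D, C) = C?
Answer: -6429060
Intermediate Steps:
t = 56 (t = Add(32, 24) = 56)
Function('L')(G) = G
v = -59
Function('j')(W) = Add(56, W) (Function('j')(W) = Add(W, 56) = Add(56, W))
Mul(Add(Function('j')(v), 2104), Add(-3046, Function('L')(-14))) = Mul(Add(Add(56, -59), 2104), Add(-3046, -14)) = Mul(Add(-3, 2104), -3060) = Mul(2101, -3060) = -6429060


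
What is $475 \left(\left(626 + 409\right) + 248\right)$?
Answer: $609425$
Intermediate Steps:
$475 \left(\left(626 + 409\right) + 248\right) = 475 \left(1035 + 248\right) = 475 \cdot 1283 = 609425$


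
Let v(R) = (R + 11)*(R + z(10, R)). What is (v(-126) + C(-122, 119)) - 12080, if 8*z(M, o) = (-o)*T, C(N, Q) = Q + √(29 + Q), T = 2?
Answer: -2187/2 + 2*√37 ≈ -1081.3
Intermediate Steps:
z(M, o) = -o/4 (z(M, o) = (-o*2)/8 = (-2*o)/8 = -o/4)
v(R) = 3*R*(11 + R)/4 (v(R) = (R + 11)*(R - R/4) = (11 + R)*(3*R/4) = 3*R*(11 + R)/4)
(v(-126) + C(-122, 119)) - 12080 = ((¾)*(-126)*(11 - 126) + (119 + √(29 + 119))) - 12080 = ((¾)*(-126)*(-115) + (119 + √148)) - 12080 = (21735/2 + (119 + 2*√37)) - 12080 = (21973/2 + 2*√37) - 12080 = -2187/2 + 2*√37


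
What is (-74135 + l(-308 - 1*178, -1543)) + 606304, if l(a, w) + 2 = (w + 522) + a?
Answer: 530660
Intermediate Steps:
l(a, w) = 520 + a + w (l(a, w) = -2 + ((w + 522) + a) = -2 + ((522 + w) + a) = -2 + (522 + a + w) = 520 + a + w)
(-74135 + l(-308 - 1*178, -1543)) + 606304 = (-74135 + (520 + (-308 - 1*178) - 1543)) + 606304 = (-74135 + (520 + (-308 - 178) - 1543)) + 606304 = (-74135 + (520 - 486 - 1543)) + 606304 = (-74135 - 1509) + 606304 = -75644 + 606304 = 530660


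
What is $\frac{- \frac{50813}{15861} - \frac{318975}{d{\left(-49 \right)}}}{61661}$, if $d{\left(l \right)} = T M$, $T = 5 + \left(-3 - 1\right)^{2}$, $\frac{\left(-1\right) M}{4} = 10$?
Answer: $\frac{19672861}{3221663928} \approx 0.0061064$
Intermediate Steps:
$M = -40$ ($M = \left(-4\right) 10 = -40$)
$T = 21$ ($T = 5 + \left(-4\right)^{2} = 5 + 16 = 21$)
$d{\left(l \right)} = -840$ ($d{\left(l \right)} = 21 \left(-40\right) = -840$)
$\frac{- \frac{50813}{15861} - \frac{318975}{d{\left(-49 \right)}}}{61661} = \frac{- \frac{50813}{15861} - \frac{318975}{-840}}{61661} = \left(\left(-50813\right) \frac{1}{15861} - - \frac{21265}{56}\right) \frac{1}{61661} = \left(- \frac{2989}{933} + \frac{21265}{56}\right) \frac{1}{61661} = \frac{19672861}{52248} \cdot \frac{1}{61661} = \frac{19672861}{3221663928}$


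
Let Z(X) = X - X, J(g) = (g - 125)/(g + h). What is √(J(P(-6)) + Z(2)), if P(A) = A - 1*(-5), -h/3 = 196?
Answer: 3*√8246/589 ≈ 0.46252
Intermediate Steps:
h = -588 (h = -3*196 = -588)
P(A) = 5 + A (P(A) = A + 5 = 5 + A)
J(g) = (-125 + g)/(-588 + g) (J(g) = (g - 125)/(g - 588) = (-125 + g)/(-588 + g))
Z(X) = 0
√(J(P(-6)) + Z(2)) = √((-125 + (5 - 6))/(-588 + (5 - 6)) + 0) = √((-125 - 1)/(-588 - 1) + 0) = √(-126/(-589) + 0) = √(-1/589*(-126) + 0) = √(126/589 + 0) = √(126/589) = 3*√8246/589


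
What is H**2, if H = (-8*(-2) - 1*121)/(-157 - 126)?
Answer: 11025/80089 ≈ 0.13766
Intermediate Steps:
H = 105/283 (H = (16 - 121)/(-283) = -105*(-1/283) = 105/283 ≈ 0.37102)
H**2 = (105/283)**2 = 11025/80089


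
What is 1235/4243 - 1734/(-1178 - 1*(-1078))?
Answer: 3740431/212150 ≈ 17.631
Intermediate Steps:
1235/4243 - 1734/(-1178 - 1*(-1078)) = 1235*(1/4243) - 1734/(-1178 + 1078) = 1235/4243 - 1734/(-100) = 1235/4243 - 1734*(-1/100) = 1235/4243 + 867/50 = 3740431/212150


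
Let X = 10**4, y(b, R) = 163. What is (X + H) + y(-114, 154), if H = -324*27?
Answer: 1415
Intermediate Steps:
H = -8748
X = 10000
(X + H) + y(-114, 154) = (10000 - 8748) + 163 = 1252 + 163 = 1415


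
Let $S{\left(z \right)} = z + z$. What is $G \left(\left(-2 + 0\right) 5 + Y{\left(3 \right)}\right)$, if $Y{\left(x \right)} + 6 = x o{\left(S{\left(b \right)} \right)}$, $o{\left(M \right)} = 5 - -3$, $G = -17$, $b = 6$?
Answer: $-136$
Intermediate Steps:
$S{\left(z \right)} = 2 z$
$o{\left(M \right)} = 8$ ($o{\left(M \right)} = 5 + 3 = 8$)
$Y{\left(x \right)} = -6 + 8 x$ ($Y{\left(x \right)} = -6 + x 8 = -6 + 8 x$)
$G \left(\left(-2 + 0\right) 5 + Y{\left(3 \right)}\right) = - 17 \left(\left(-2 + 0\right) 5 + \left(-6 + 8 \cdot 3\right)\right) = - 17 \left(\left(-2\right) 5 + \left(-6 + 24\right)\right) = - 17 \left(-10 + 18\right) = \left(-17\right) 8 = -136$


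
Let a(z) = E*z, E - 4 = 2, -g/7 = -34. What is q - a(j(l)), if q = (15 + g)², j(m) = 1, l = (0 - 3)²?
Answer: 64003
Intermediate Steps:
g = 238 (g = -7*(-34) = 238)
E = 6 (E = 4 + 2 = 6)
l = 9 (l = (-3)² = 9)
a(z) = 6*z
q = 64009 (q = (15 + 238)² = 253² = 64009)
q - a(j(l)) = 64009 - 6 = 64003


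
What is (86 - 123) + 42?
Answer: 5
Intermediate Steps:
(86 - 123) + 42 = -37 + 42 = 5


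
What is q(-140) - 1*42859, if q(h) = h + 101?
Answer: -42898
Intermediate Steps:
q(h) = 101 + h
q(-140) - 1*42859 = (101 - 140) - 1*42859 = -39 - 42859 = -42898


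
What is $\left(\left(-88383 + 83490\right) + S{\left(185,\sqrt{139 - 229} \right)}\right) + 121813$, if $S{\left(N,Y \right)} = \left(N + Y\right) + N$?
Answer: $117290 + 3 i \sqrt{10} \approx 1.1729 \cdot 10^{5} + 9.4868 i$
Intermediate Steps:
$S{\left(N,Y \right)} = Y + 2 N$
$\left(\left(-88383 + 83490\right) + S{\left(185,\sqrt{139 - 229} \right)}\right) + 121813 = \left(\left(-88383 + 83490\right) + \left(\sqrt{139 - 229} + 2 \cdot 185\right)\right) + 121813 = \left(-4893 + \left(\sqrt{-90} + 370\right)\right) + 121813 = \left(-4893 + \left(3 i \sqrt{10} + 370\right)\right) + 121813 = \left(-4893 + \left(370 + 3 i \sqrt{10}\right)\right) + 121813 = \left(-4523 + 3 i \sqrt{10}\right) + 121813 = 117290 + 3 i \sqrt{10}$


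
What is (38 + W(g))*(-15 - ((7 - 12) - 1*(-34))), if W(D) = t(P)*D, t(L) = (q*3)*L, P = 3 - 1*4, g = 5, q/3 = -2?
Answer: -5632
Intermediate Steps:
q = -6 (q = 3*(-2) = -6)
P = -1 (P = 3 - 4 = -1)
t(L) = -18*L (t(L) = (-6*3)*L = -18*L)
W(D) = 18*D (W(D) = (-18*(-1))*D = 18*D)
(38 + W(g))*(-15 - ((7 - 12) - 1*(-34))) = (38 + 18*5)*(-15 - ((7 - 12) - 1*(-34))) = (38 + 90)*(-15 - (-5 + 34)) = 128*(-15 - 1*29) = 128*(-15 - 29) = 128*(-44) = -5632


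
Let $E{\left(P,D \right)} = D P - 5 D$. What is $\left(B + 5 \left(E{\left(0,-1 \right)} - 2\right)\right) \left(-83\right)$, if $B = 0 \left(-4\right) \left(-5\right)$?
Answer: $-1245$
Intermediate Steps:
$E{\left(P,D \right)} = - 5 D + D P$
$B = 0$ ($B = 0 \left(-5\right) = 0$)
$\left(B + 5 \left(E{\left(0,-1 \right)} - 2\right)\right) \left(-83\right) = \left(0 + 5 \left(- (-5 + 0) - 2\right)\right) \left(-83\right) = \left(0 + 5 \left(\left(-1\right) \left(-5\right) - 2\right)\right) \left(-83\right) = \left(0 + 5 \left(5 - 2\right)\right) \left(-83\right) = \left(0 + 5 \cdot 3\right) \left(-83\right) = \left(0 + 15\right) \left(-83\right) = 15 \left(-83\right) = -1245$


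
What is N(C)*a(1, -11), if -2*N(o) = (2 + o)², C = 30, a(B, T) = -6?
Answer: 3072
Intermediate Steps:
N(o) = -(2 + o)²/2
N(C)*a(1, -11) = -(2 + 30)²/2*(-6) = -½*32²*(-6) = -½*1024*(-6) = -512*(-6) = 3072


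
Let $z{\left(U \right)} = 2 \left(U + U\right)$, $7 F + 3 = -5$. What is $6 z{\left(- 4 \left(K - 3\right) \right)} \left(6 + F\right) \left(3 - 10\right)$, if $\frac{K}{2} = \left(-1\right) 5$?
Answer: $-42432$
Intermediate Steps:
$F = - \frac{8}{7}$ ($F = - \frac{3}{7} + \frac{1}{7} \left(-5\right) = - \frac{3}{7} - \frac{5}{7} = - \frac{8}{7} \approx -1.1429$)
$K = -10$ ($K = 2 \left(\left(-1\right) 5\right) = 2 \left(-5\right) = -10$)
$z{\left(U \right)} = 4 U$ ($z{\left(U \right)} = 2 \cdot 2 U = 4 U$)
$6 z{\left(- 4 \left(K - 3\right) \right)} \left(6 + F\right) \left(3 - 10\right) = 6 \cdot 4 \left(- 4 \left(-10 - 3\right)\right) \left(6 - \frac{8}{7}\right) \left(3 - 10\right) = 6 \cdot 4 \left(\left(-4\right) \left(-13\right)\right) \frac{34}{7} \left(-7\right) = 6 \cdot 4 \cdot 52 \left(-34\right) = 6 \cdot 208 \left(-34\right) = 1248 \left(-34\right) = -42432$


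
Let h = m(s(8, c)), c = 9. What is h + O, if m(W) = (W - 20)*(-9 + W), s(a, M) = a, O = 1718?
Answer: 1730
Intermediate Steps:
m(W) = (-20 + W)*(-9 + W)
h = 12 (h = 180 + 8² - 29*8 = 180 + 64 - 232 = 12)
h + O = 12 + 1718 = 1730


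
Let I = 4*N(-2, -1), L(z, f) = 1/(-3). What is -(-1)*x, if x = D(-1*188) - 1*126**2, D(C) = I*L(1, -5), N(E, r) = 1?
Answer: -47632/3 ≈ -15877.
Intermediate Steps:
L(z, f) = -1/3
I = 4 (I = 4*1 = 4)
D(C) = -4/3 (D(C) = 4*(-1/3) = -4/3)
x = -47632/3 (x = -4/3 - 1*126**2 = -4/3 - 1*15876 = -4/3 - 15876 = -47632/3 ≈ -15877.)
-(-1)*x = -(-1)*(-47632)/3 = -1*47632/3 = -47632/3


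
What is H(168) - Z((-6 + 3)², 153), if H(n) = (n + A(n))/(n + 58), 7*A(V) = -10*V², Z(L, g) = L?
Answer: -21093/113 ≈ -186.66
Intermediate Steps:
A(V) = -10*V²/7 (A(V) = (-10*V²)/7 = -10*V²/7)
H(n) = (n - 10*n²/7)/(58 + n) (H(n) = (n - 10*n²/7)/(n + 58) = (n - 10*n²/7)/(58 + n))
H(168) - Z((-6 + 3)², 153) = (⅐)*168*(7 - 10*168)/(58 + 168) - (-6 + 3)² = (⅐)*168*(7 - 1680)/226 - 1*(-3)² = (⅐)*168*(1/226)*(-1673) - 1*9 = -20076/113 - 9 = -21093/113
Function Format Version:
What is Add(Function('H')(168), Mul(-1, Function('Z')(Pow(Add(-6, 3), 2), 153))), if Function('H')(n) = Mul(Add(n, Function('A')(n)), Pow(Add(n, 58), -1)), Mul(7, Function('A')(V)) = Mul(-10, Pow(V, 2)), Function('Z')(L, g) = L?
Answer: Rational(-21093, 113) ≈ -186.66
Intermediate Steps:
Function('A')(V) = Mul(Rational(-10, 7), Pow(V, 2)) (Function('A')(V) = Mul(Rational(1, 7), Mul(-10, Pow(V, 2))) = Mul(Rational(-10, 7), Pow(V, 2)))
Function('H')(n) = Mul(Pow(Add(58, n), -1), Add(n, Mul(Rational(-10, 7), Pow(n, 2)))) (Function('H')(n) = Mul(Add(n, Mul(Rational(-10, 7), Pow(n, 2))), Pow(Add(n, 58), -1)) = Mul(Add(n, Mul(Rational(-10, 7), Pow(n, 2))), Pow(Add(58, n), -1)) = Mul(Pow(Add(58, n), -1), Add(n, Mul(Rational(-10, 7), Pow(n, 2)))))
Add(Function('H')(168), Mul(-1, Function('Z')(Pow(Add(-6, 3), 2), 153))) = Add(Mul(Rational(1, 7), 168, Pow(Add(58, 168), -1), Add(7, Mul(-10, 168))), Mul(-1, Pow(Add(-6, 3), 2))) = Add(Mul(Rational(1, 7), 168, Pow(226, -1), Add(7, -1680)), Mul(-1, Pow(-3, 2))) = Add(Mul(Rational(1, 7), 168, Rational(1, 226), -1673), Mul(-1, 9)) = Add(Rational(-20076, 113), -9) = Rational(-21093, 113)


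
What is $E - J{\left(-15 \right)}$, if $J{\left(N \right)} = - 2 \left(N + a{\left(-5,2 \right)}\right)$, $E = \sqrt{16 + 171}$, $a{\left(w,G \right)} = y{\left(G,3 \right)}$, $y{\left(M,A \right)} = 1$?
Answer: $-28 + \sqrt{187} \approx -14.325$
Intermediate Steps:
$a{\left(w,G \right)} = 1$
$E = \sqrt{187} \approx 13.675$
$J{\left(N \right)} = -2 - 2 N$ ($J{\left(N \right)} = - 2 \left(N + 1\right) = - 2 \left(1 + N\right) = -2 - 2 N$)
$E - J{\left(-15 \right)} = \sqrt{187} - \left(-2 - -30\right) = \sqrt{187} - \left(-2 + 30\right) = \sqrt{187} - 28 = -28 + \sqrt{187}$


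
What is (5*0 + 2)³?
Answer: 8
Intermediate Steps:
(5*0 + 2)³ = (0 + 2)³ = 2³ = 8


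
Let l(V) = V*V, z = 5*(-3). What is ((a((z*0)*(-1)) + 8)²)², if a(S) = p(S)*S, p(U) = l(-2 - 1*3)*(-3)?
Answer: 4096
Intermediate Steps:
z = -15
l(V) = V²
p(U) = -75 (p(U) = (-2 - 1*3)²*(-3) = (-2 - 3)²*(-3) = (-5)²*(-3) = 25*(-3) = -75)
a(S) = -75*S
((a((z*0)*(-1)) + 8)²)² = ((-75*(-15*0)*(-1) + 8)²)² = ((-0*(-1) + 8)²)² = ((-75*0 + 8)²)² = ((0 + 8)²)² = (8²)² = 64² = 4096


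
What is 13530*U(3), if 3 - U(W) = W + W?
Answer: -40590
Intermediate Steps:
U(W) = 3 - 2*W (U(W) = 3 - (W + W) = 3 - 2*W)
13530*U(3) = 13530*(3 - 2*3) = 13530*(3 - 6) = 13530*(-3) = -40590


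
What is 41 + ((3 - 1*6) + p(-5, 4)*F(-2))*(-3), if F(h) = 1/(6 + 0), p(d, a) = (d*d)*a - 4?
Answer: 2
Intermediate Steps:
p(d, a) = -4 + a*d² (p(d, a) = d²*a - 4 = a*d² - 4 = -4 + a*d²)
F(h) = ⅙ (F(h) = 1/6 = ⅙)
41 + ((3 - 1*6) + p(-5, 4)*F(-2))*(-3) = 41 + ((3 - 1*6) + (-4 + 4*(-5)²)*(⅙))*(-3) = 41 + ((3 - 6) + (-4 + 4*25)*(⅙))*(-3) = 41 + (-3 + (-4 + 100)*(⅙))*(-3) = 41 + (-3 + 96*(⅙))*(-3) = 41 + (-3 + 16)*(-3) = 41 + 13*(-3) = 41 - 39 = 2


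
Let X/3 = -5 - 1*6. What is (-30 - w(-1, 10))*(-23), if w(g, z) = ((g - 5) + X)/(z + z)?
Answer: 12903/20 ≈ 645.15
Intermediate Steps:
X = -33 (X = 3*(-5 - 1*6) = 3*(-5 - 6) = 3*(-11) = -33)
w(g, z) = (-38 + g)/(2*z) (w(g, z) = ((g - 5) - 33)/(z + z) = ((-5 + g) - 33)/((2*z)) = (-38 + g)*(1/(2*z)) = (-38 + g)/(2*z))
(-30 - w(-1, 10))*(-23) = (-30 - (-38 - 1)/(2*10))*(-23) = (-30 - (-39)/(2*10))*(-23) = (-30 - 1*(-39/20))*(-23) = (-30 + 39/20)*(-23) = -561/20*(-23) = 12903/20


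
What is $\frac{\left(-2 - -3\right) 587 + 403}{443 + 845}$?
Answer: $\frac{495}{644} \approx 0.76863$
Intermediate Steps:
$\frac{\left(-2 - -3\right) 587 + 403}{443 + 845} = \frac{\left(-2 + 3\right) 587 + 403}{1288} = \left(1 \cdot 587 + 403\right) \frac{1}{1288} = \left(587 + 403\right) \frac{1}{1288} = 990 \cdot \frac{1}{1288} = \frac{495}{644}$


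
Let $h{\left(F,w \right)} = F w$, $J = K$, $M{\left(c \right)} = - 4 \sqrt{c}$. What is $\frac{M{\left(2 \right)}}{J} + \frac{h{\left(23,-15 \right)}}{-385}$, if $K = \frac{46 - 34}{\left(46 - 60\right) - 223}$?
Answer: $\frac{69}{77} + 79 \sqrt{2} \approx 112.62$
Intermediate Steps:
$K = - \frac{4}{79}$ ($K = \frac{12}{-14 - 223} = \frac{12}{-237} = 12 \left(- \frac{1}{237}\right) = - \frac{4}{79} \approx -0.050633$)
$J = - \frac{4}{79} \approx -0.050633$
$\frac{M{\left(2 \right)}}{J} + \frac{h{\left(23,-15 \right)}}{-385} = \frac{\left(-4\right) \sqrt{2}}{- \frac{4}{79}} + \frac{23 \left(-15\right)}{-385} = - 4 \sqrt{2} \left(- \frac{79}{4}\right) - - \frac{69}{77} = 79 \sqrt{2} + \frac{69}{77} = \frac{69}{77} + 79 \sqrt{2}$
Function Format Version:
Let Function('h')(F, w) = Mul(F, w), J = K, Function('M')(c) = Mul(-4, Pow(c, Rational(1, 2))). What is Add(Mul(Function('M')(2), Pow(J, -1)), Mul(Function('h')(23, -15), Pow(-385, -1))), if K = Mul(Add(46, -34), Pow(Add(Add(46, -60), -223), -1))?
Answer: Add(Rational(69, 77), Mul(79, Pow(2, Rational(1, 2)))) ≈ 112.62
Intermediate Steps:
K = Rational(-4, 79) (K = Mul(12, Pow(Add(-14, -223), -1)) = Mul(12, Pow(-237, -1)) = Mul(12, Rational(-1, 237)) = Rational(-4, 79) ≈ -0.050633)
J = Rational(-4, 79) ≈ -0.050633
Add(Mul(Function('M')(2), Pow(J, -1)), Mul(Function('h')(23, -15), Pow(-385, -1))) = Add(Mul(Mul(-4, Pow(2, Rational(1, 2))), Pow(Rational(-4, 79), -1)), Mul(Mul(23, -15), Pow(-385, -1))) = Add(Mul(Mul(-4, Pow(2, Rational(1, 2))), Rational(-79, 4)), Mul(-345, Rational(-1, 385))) = Add(Mul(79, Pow(2, Rational(1, 2))), Rational(69, 77)) = Add(Rational(69, 77), Mul(79, Pow(2, Rational(1, 2))))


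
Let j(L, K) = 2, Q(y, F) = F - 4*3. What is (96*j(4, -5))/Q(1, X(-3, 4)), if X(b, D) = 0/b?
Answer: -16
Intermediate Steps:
X(b, D) = 0
Q(y, F) = -12 + F (Q(y, F) = F - 12 = -12 + F)
(96*j(4, -5))/Q(1, X(-3, 4)) = (96*2)/(-12 + 0) = 192/(-12) = 192*(-1/12) = -16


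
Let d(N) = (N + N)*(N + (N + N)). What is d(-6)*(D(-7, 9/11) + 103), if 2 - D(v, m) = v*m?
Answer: 263088/11 ≈ 23917.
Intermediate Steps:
D(v, m) = 2 - m*v (D(v, m) = 2 - v*m = 2 - m*v)
d(N) = 6*N² (d(N) = (2*N)*(N + 2*N) = (2*N)*(3*N) = 6*N²)
d(-6)*(D(-7, 9/11) + 103) = (6*(-6)²)*((2 - 1*9/11*(-7)) + 103) = (6*36)*((2 - 1*9*(1/11)*(-7)) + 103) = 216*((2 - 1*9/11*(-7)) + 103) = 216*((2 + 63/11) + 103) = 216*(85/11 + 103) = 216*(1218/11) = 263088/11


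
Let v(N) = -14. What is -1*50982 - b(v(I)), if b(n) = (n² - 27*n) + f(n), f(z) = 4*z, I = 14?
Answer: -51500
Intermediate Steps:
b(n) = n² - 23*n (b(n) = (n² - 27*n) + 4*n = n² - 23*n)
-1*50982 - b(v(I)) = -1*50982 - (-14)*(-23 - 14) = -50982 - (-14)*(-37) = -50982 - 1*518 = -50982 - 518 = -51500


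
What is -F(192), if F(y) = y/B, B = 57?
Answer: -64/19 ≈ -3.3684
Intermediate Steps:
F(y) = y/57
-F(192) = -192/57 = -1*64/19 = -64/19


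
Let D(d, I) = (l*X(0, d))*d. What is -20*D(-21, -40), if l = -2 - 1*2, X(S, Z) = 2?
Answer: -3360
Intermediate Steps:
l = -4 (l = -2 - 2 = -4)
D(d, I) = -8*d (D(d, I) = (-4*2)*d = -8*d)
-20*D(-21, -40) = -(-160)*(-21) = -20*168 = -3360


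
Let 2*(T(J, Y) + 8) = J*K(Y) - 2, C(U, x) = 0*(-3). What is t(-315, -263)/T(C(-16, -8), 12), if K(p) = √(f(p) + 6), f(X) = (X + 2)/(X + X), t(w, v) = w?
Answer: 35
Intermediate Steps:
C(U, x) = 0
f(X) = (2 + X)/(2*X) (f(X) = (2 + X)/((2*X)) = (2 + X)*(1/(2*X)) = (2 + X)/(2*X))
K(p) = √(6 + (2 + p)/(2*p)) (K(p) = √((2 + p)/(2*p) + 6) = √(6 + (2 + p)/(2*p)))
T(J, Y) = -9 + J*√(26 + 4/Y)/4 (T(J, Y) = -8 + (J*(√(26 + 4/Y)/2) - 2)/2 = -8 + (J*√(26 + 4/Y)/2 - 2)/2 = -8 + (-2 + J*√(26 + 4/Y)/2)/2 = -8 + (-1 + J*√(26 + 4/Y)/4) = -9 + J*√(26 + 4/Y)/4)
t(-315, -263)/T(C(-16, -8), 12) = -315/(-9 + (¼)*0*√(26 + 4/12)) = -315/(-9 + (¼)*0*√(26 + 4*(1/12))) = -315/(-9 + (¼)*0*√(26 + ⅓)) = -315/(-9 + (¼)*0*√(79/3)) = -315/(-9 + (¼)*0*(√237/3)) = -315/(-9 + 0) = -315/(-9) = -315*(-⅑) = 35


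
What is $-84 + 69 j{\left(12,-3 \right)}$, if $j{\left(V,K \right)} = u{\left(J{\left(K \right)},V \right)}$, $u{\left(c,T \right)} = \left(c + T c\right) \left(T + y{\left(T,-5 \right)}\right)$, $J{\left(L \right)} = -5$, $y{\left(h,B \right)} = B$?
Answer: $-31479$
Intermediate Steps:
$u{\left(c,T \right)} = \left(-5 + T\right) \left(c + T c\right)$ ($u{\left(c,T \right)} = \left(c + T c\right) \left(T - 5\right) = \left(c + T c\right) \left(-5 + T\right) = \left(-5 + T\right) \left(c + T c\right)$)
$j{\left(V,K \right)} = 25 - 5 V^{2} + 20 V$ ($j{\left(V,K \right)} = - 5 \left(-5 + V^{2} - 4 V\right) = 25 - 5 V^{2} + 20 V$)
$-84 + 69 j{\left(12,-3 \right)} = -84 + 69 \left(25 - 5 \cdot 12^{2} + 20 \cdot 12\right) = -84 + 69 \left(25 - 720 + 240\right) = -84 + 69 \left(-455\right) = -84 - 31395 = -31479$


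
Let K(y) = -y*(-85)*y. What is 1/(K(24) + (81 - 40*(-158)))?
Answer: 1/55361 ≈ 1.8063e-5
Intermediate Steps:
K(y) = 85*y**2 (K(y) = -(-85*y)*y = -(-85)*y**2 = 85*y**2)
1/(K(24) + (81 - 40*(-158))) = 1/(85*24**2 + (81 - 40*(-158))) = 1/(85*576 + (81 + 6320)) = 1/(48960 + 6401) = 1/55361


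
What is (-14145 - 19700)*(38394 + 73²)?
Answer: -1479804935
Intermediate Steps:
(-14145 - 19700)*(38394 + 73²) = -33845*(38394 + 5329) = -33845*43723 = -1479804935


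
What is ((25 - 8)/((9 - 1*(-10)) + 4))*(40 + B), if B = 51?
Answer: 1547/23 ≈ 67.261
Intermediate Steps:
((25 - 8)/((9 - 1*(-10)) + 4))*(40 + B) = ((25 - 8)/((9 - 1*(-10)) + 4))*(40 + 51) = (17/((9 + 10) + 4))*91 = (17/(19 + 4))*91 = (17/23)*91 = 1547/23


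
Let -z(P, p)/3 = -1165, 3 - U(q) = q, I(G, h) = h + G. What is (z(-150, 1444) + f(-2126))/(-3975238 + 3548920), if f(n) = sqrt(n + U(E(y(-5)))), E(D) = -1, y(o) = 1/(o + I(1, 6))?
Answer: -1165/142106 - I*sqrt(2122)/426318 ≈ -0.0081981 - 0.00010805*I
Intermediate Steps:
I(G, h) = G + h
y(o) = 1/(7 + o) (y(o) = 1/(o + (1 + 6)) = 1/(o + 7) = 1/(7 + o))
U(q) = 3 - q
z(P, p) = 3495 (z(P, p) = -3*(-1165) = 3495)
f(n) = sqrt(4 + n) (f(n) = sqrt(n + (3 - 1*(-1))) = sqrt(n + (3 + 1)) = sqrt(n + 4) = sqrt(4 + n))
(z(-150, 1444) + f(-2126))/(-3975238 + 3548920) = (3495 + sqrt(4 - 2126))/(-3975238 + 3548920) = (3495 + sqrt(-2122))/(-426318) = (3495 + I*sqrt(2122))*(-1/426318) = -1165/142106 - I*sqrt(2122)/426318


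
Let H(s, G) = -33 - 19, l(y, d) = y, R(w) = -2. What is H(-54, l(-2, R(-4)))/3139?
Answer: -52/3139 ≈ -0.016566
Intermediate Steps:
H(s, G) = -52
H(-54, l(-2, R(-4)))/3139 = -52/3139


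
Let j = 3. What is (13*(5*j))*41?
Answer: 7995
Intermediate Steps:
(13*(5*j))*41 = (13*(5*3))*41 = (13*15)*41 = 195*41 = 7995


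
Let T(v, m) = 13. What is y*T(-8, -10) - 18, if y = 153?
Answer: 1971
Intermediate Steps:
y*T(-8, -10) - 18 = 153*13 - 18 = 1989 - 18 = 1971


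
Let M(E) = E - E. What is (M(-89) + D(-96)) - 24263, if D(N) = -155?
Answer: -24418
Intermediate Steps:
M(E) = 0
(M(-89) + D(-96)) - 24263 = (0 - 155) - 24263 = -155 - 24263 = -24418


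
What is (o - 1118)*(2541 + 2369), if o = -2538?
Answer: -17950960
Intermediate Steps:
(o - 1118)*(2541 + 2369) = (-2538 - 1118)*(2541 + 2369) = -3656*4910 = -17950960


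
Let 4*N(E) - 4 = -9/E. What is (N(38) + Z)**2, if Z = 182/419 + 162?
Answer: 108264794971369/4056161344 ≈ 26691.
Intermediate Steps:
Z = 68060/419 (Z = 182*(1/419) + 162 = 182/419 + 162 = 68060/419 ≈ 162.43)
N(E) = 1 - 9/(4*E) (N(E) = 1 + (-9/E)/4 = 1 - 9/(4*E))
(N(38) + Z)**2 = ((-9/4 + 38)/38 + 68060/419)**2 = ((1/38)*(143/4) + 68060/419)**2 = (143/152 + 68060/419)**2 = (10405037/63688)**2 = 108264794971369/4056161344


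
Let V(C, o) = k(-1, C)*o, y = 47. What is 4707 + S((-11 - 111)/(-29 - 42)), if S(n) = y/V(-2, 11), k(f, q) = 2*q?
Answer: 207061/44 ≈ 4705.9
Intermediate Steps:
V(C, o) = 2*C*o (V(C, o) = (2*C)*o = 2*C*o)
S(n) = -47/44 (S(n) = 47/((2*(-2)*11)) = 47/(-44) = 47*(-1/44) = -47/44)
4707 + S((-11 - 111)/(-29 - 42)) = 4707 - 47/44 = 207061/44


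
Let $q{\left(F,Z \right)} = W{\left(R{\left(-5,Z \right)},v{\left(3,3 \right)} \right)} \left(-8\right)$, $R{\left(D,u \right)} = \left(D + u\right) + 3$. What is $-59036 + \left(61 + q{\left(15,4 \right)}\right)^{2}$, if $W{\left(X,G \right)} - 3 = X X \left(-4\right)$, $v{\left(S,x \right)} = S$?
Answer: $-31811$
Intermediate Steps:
$R{\left(D,u \right)} = 3 + D + u$
$W{\left(X,G \right)} = 3 - 4 X^{2}$ ($W{\left(X,G \right)} = 3 + X X \left(-4\right) = 3 + X \left(- 4 X\right) = 3 - 4 X^{2}$)
$q{\left(F,Z \right)} = -24 + 32 \left(-2 + Z\right)^{2}$ ($q{\left(F,Z \right)} = \left(3 - 4 \left(3 - 5 + Z\right)^{2}\right) \left(-8\right) = \left(3 - 4 \left(-2 + Z\right)^{2}\right) \left(-8\right) = -24 + 32 \left(-2 + Z\right)^{2}$)
$-59036 + \left(61 + q{\left(15,4 \right)}\right)^{2} = -59036 + \left(61 - \left(24 - 32 \left(-2 + 4\right)^{2}\right)\right)^{2} = -59036 + \left(61 - \left(24 - 32 \cdot 2^{2}\right)\right)^{2} = -59036 + \left(61 + \left(-24 + 32 \cdot 4\right)\right)^{2} = -59036 + \left(61 + \left(-24 + 128\right)\right)^{2} = -59036 + \left(61 + 104\right)^{2} = -59036 + 165^{2} = -59036 + 27225 = -31811$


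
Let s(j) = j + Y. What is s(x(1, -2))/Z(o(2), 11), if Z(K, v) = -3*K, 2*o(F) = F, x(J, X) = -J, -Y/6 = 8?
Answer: 49/3 ≈ 16.333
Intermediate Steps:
Y = -48 (Y = -6*8 = -48)
o(F) = F/2
s(j) = -48 + j (s(j) = j - 48 = -48 + j)
s(x(1, -2))/Z(o(2), 11) = (-48 - 1*1)/((-3*2/2)) = (-48 - 1)/((-3*1)) = -49/(-3) = -49*(-1/3) = 49/3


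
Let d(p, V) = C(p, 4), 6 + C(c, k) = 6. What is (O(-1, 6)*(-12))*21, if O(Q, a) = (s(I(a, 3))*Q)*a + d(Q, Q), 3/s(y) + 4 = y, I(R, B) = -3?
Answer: -648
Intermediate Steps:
C(c, k) = 0 (C(c, k) = -6 + 6 = 0)
s(y) = 3/(-4 + y)
d(p, V) = 0
O(Q, a) = -3*Q*a/7 (O(Q, a) = ((3/(-4 - 3))*Q)*a + 0 = ((3/(-7))*Q)*a + 0 = ((3*(-1/7))*Q)*a + 0 = (-3*Q/7)*a + 0 = -3*Q*a/7 + 0 = -3*Q*a/7)
(O(-1, 6)*(-12))*21 = (-3/7*(-1)*6*(-12))*21 = ((18/7)*(-12))*21 = -216/7*21 = -648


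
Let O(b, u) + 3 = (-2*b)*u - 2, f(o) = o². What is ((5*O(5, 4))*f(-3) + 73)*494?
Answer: -964288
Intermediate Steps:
O(b, u) = -5 - 2*b*u (O(b, u) = -3 + ((-2*b)*u - 2) = -3 + (-2*b*u - 2) = -3 + (-2 - 2*b*u) = -5 - 2*b*u)
((5*O(5, 4))*f(-3) + 73)*494 = ((5*(-5 - 2*5*4))*(-3)² + 73)*494 = ((5*(-5 - 40))*9 + 73)*494 = ((5*(-45))*9 + 73)*494 = (-225*9 + 73)*494 = (-2025 + 73)*494 = -1952*494 = -964288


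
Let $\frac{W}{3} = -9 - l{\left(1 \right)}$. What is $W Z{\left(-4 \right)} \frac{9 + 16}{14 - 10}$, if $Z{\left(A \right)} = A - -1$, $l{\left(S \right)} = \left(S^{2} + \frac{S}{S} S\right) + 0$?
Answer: $\frac{2475}{4} \approx 618.75$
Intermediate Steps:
$l{\left(S \right)} = S + S^{2}$ ($l{\left(S \right)} = \left(S^{2} + 1 S\right) + 0 = \left(S^{2} + S\right) + 0 = \left(S + S^{2}\right) + 0 = S + S^{2}$)
$Z{\left(A \right)} = 1 + A$ ($Z{\left(A \right)} = A + 1 = 1 + A$)
$W = -33$ ($W = 3 \left(-9 - 1 \left(1 + 1\right)\right) = 3 \left(-9 - 1 \cdot 2\right) = 3 \left(-9 - 2\right) = 3 \left(-11\right) = -33$)
$W Z{\left(-4 \right)} \frac{9 + 16}{14 - 10} = - 33 \left(1 - 4\right) \frac{9 + 16}{14 - 10} = \left(-33\right) \left(-3\right) \frac{25}{4} = 99 \cdot 25 \cdot \frac{1}{4} = 99 \cdot \frac{25}{4} = \frac{2475}{4}$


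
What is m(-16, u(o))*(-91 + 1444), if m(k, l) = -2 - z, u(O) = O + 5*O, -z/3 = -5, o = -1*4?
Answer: -23001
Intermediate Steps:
o = -4
z = 15 (z = -3*(-5) = 15)
u(O) = 6*O
m(k, l) = -17 (m(k, l) = -2 - 1*15 = -2 - 15 = -17)
m(-16, u(o))*(-91 + 1444) = -17*(-91 + 1444) = -17*1353 = -23001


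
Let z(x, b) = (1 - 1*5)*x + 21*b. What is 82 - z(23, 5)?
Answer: 69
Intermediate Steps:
z(x, b) = -4*x + 21*b (z(x, b) = (1 - 5)*x + 21*b = -4*x + 21*b)
82 - z(23, 5) = 82 - (-4*23 + 21*5) = 82 - (-92 + 105) = 82 - 1*13 = 82 - 13 = 69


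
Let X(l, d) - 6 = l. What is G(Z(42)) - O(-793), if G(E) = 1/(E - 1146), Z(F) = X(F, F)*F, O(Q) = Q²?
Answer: -547098629/870 ≈ -6.2885e+5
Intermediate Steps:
X(l, d) = 6 + l
Z(F) = F*(6 + F) (Z(F) = (6 + F)*F = F*(6 + F))
G(E) = 1/(-1146 + E)
G(Z(42)) - O(-793) = 1/(-1146 + 42*(6 + 42)) - 1*(-793)² = 1/(-1146 + 42*48) - 1*628849 = 1/(-1146 + 2016) - 628849 = 1/870 - 628849 = -547098629/870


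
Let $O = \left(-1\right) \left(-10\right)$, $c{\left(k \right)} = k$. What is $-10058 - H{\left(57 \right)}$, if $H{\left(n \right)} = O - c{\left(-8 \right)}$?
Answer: $-10076$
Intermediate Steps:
$O = 10$
$H{\left(n \right)} = 18$ ($H{\left(n \right)} = 10 - -8 = 10 + 8 = 18$)
$-10058 - H{\left(57 \right)} = -10058 - 18 = -10076$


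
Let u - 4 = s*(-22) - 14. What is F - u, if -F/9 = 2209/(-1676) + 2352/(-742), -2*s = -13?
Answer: 17178489/88828 ≈ 193.39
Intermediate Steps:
s = 13/2 (s = -½*(-13) = 13/2 ≈ 6.5000)
F = 3587805/88828 (F = -9*(2209/(-1676) + 2352/(-742)) = -9*(2209*(-1/1676) + 2352*(-1/742)) = -9*(-2209/1676 - 168/53) = -9*(-398645/88828) = 3587805/88828 ≈ 40.391)
u = -153 (u = 4 + ((13/2)*(-22) - 14) = 4 + (-143 - 14) = 4 - 157 = -153)
F - u = 3587805/88828 - 1*(-153) = 3587805/88828 + 153 = 17178489/88828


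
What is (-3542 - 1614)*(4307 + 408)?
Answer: -24310540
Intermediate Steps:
(-3542 - 1614)*(4307 + 408) = -5156*4715 = -24310540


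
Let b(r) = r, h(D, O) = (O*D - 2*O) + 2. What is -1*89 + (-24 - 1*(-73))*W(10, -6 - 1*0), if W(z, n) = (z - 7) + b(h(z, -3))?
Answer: -1020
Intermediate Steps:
h(D, O) = 2 - 2*O + D*O (h(D, O) = (D*O - 2*O) + 2 = (-2*O + D*O) + 2 = 2 - 2*O + D*O)
W(z, n) = 1 - 2*z (W(z, n) = (z - 7) + (2 - 2*(-3) + z*(-3)) = (-7 + z) + (2 + 6 - 3*z) = (-7 + z) + (8 - 3*z) = 1 - 2*z)
-1*89 + (-24 - 1*(-73))*W(10, -6 - 1*0) = -1*89 + (-24 - 1*(-73))*(1 - 2*10) = -89 + (-24 + 73)*(1 - 20) = -89 + 49*(-19) = -89 - 931 = -1020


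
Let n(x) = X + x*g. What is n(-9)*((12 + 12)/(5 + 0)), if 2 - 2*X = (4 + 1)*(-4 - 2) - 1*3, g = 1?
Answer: 204/5 ≈ 40.800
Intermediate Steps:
X = 35/2 (X = 1 - ((4 + 1)*(-4 - 2) - 1*3)/2 = 1 - (5*(-6) - 3)/2 = 1 - (-30 - 3)/2 = 1 - ½*(-33) = 1 + 33/2 = 35/2 ≈ 17.500)
n(x) = 35/2 + x (n(x) = 35/2 + x*1 = 35/2 + x)
n(-9)*((12 + 12)/(5 + 0)) = (35/2 - 9)*((12 + 12)/(5 + 0)) = 17*(24/5)/2 = 17*(24*(⅕))/2 = (17/2)*(24/5) = 204/5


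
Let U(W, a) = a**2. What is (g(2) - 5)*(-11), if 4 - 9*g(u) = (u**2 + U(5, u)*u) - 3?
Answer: 550/9 ≈ 61.111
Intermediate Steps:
g(u) = 7/9 - u**2/9 - u**3/9 (g(u) = 4/9 - ((u**2 + u**2*u) - 3)/9 = 4/9 - ((u**2 + u**3) - 3)/9 = 4/9 - (-3 + u**2 + u**3)/9 = 4/9 + (1/3 - u**2/9 - u**3/9) = 7/9 - u**2/9 - u**3/9)
(g(2) - 5)*(-11) = ((7/9 - 1/9*2**2 - 1/9*2**3) - 5)*(-11) = ((7/9 - 1/9*4 - 1/9*8) - 5)*(-11) = ((7/9 - 4/9 - 8/9) - 5)*(-11) = (-5/9 - 5)*(-11) = -50/9*(-11) = 550/9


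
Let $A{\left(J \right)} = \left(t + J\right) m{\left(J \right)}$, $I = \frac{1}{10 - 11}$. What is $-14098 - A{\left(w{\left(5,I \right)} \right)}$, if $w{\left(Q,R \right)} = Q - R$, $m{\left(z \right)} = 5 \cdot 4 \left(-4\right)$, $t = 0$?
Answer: $-13618$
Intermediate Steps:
$I = -1$ ($I = \frac{1}{-1} = -1$)
$m{\left(z \right)} = -80$ ($m{\left(z \right)} = 20 \left(-4\right) = -80$)
$A{\left(J \right)} = - 80 J$ ($A{\left(J \right)} = \left(0 + J\right) \left(-80\right) = J \left(-80\right) = - 80 J$)
$-14098 - A{\left(w{\left(5,I \right)} \right)} = -14098 - - 80 \left(5 - -1\right) = -14098 - - 80 \left(5 + 1\right) = -14098 - \left(-80\right) 6 = -14098 - -480 = -14098 + 480 = -13618$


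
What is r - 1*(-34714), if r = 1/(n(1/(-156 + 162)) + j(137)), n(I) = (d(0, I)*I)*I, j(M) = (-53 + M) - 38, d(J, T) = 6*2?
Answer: 4825249/139 ≈ 34714.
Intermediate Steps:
d(J, T) = 12
j(M) = -91 + M
n(I) = 12*I**2 (n(I) = (12*I)*I = 12*I**2)
r = 3/139 (r = 1/(12*(1/(-156 + 162))**2 + (-91 + 137)) = 1/(12*(1/6)**2 + 46) = 1/(12*(1/36) + 46) = 1/(1/3 + 46) = 1/(139/3) = 3/139 ≈ 0.021583)
r - 1*(-34714) = 3/139 - 1*(-34714) = 3/139 + 34714 = 4825249/139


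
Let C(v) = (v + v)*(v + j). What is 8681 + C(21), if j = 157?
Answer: 16157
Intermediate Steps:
C(v) = 2*v*(157 + v) (C(v) = (v + v)*(v + 157) = (2*v)*(157 + v) = 2*v*(157 + v))
8681 + C(21) = 8681 + 2*21*(157 + 21) = 8681 + 2*21*178 = 8681 + 7476 = 16157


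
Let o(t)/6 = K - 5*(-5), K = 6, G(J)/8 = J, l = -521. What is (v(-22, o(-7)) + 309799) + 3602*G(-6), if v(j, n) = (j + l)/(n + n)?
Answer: 16975791/124 ≈ 1.3690e+5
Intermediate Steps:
G(J) = 8*J
o(t) = 186 (o(t) = 6*(6 - 5*(-5)) = 6*(6 + 25) = 6*31 = 186)
v(j, n) = (-521 + j)/(2*n) (v(j, n) = (j - 521)/(n + n) = (-521 + j)/((2*n)) = (-521 + j)*(1/(2*n)) = (-521 + j)/(2*n))
(v(-22, o(-7)) + 309799) + 3602*G(-6) = ((1/2)*(-521 - 22)/186 + 309799) + 3602*(8*(-6)) = ((1/2)*(1/186)*(-543) + 309799) + 3602*(-48) = (-181/124 + 309799) - 172896 = 38414895/124 - 172896 = 16975791/124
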